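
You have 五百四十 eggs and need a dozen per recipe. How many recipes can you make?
Convert 五百四十 (Chinese numeral) → 5×100 + 4×10 = 540 (decimal)
Convert a dozen (colloquial) → 12 (decimal)
Compute 540 ÷ 12 = 45
45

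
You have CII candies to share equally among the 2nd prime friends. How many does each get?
Convert CII (Roman numeral) → 100 + 1 + 1 = 102 (decimal)
Convert the 2nd prime (prime index) → 3 (decimal)
Compute 102 ÷ 3 = 34
34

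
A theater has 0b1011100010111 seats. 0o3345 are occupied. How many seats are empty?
Convert 0b1011100010111 (binary) → 4096 + 1024 + 512 + 256 + 16 + 4 + 2 + 1 = 5911 (decimal)
Convert 0o3345 (octal) → 3×512 + 3×64 + 4×8 + 5 = 1765 (decimal)
Compute 5911 - 1765 = 4146
4146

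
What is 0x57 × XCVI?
Convert 0x57 (hexadecimal) → 5×16 + 7 = 87 (decimal)
Convert XCVI (Roman numeral) → 90 + 5 + 1 = 96 (decimal)
Compute 87 × 96 = 8352
8352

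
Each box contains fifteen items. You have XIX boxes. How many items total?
Convert fifteen (English words) → 15 (decimal)
Convert XIX (Roman numeral) → 10 + 9 = 19 (decimal)
Compute 15 × 19 = 285
285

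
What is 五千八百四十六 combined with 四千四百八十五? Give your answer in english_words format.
Convert 五千八百四十六 (Chinese numeral) → 5×1000 + 8×100 + 4×10 + 6 = 5846 (decimal)
Convert 四千四百八十五 (Chinese numeral) → 4×1000 + 4×100 + 8×10 + 5 = 4485 (decimal)
Compute 5846 + 4485 = 10331
Convert 10331 (decimal) → 10331 = 10×1000 + 3×100 + 31 → ten thousand three hundred thirty-one (English words)
ten thousand three hundred thirty-one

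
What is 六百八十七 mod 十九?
Convert 六百八十七 (Chinese numeral) → 6×100 + 8×10 + 7 = 687 (decimal)
Convert 十九 (Chinese numeral) → 1×10 + 9 = 19 (decimal)
Compute 687 mod 19 = 3
3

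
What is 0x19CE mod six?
Convert 0x19CE (hexadecimal) → 1×4096 + 9×256 + 12×16 + 14 = 6606 (decimal)
Convert six (English words) → 6 (decimal)
Compute 6606 mod 6 = 0
0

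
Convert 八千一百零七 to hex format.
Convert 八千一百零七 (Chinese numeral) → 8×1000 + 1×100 + 7 = 8107 (decimal)
Convert 8107 (decimal) → 8107 = 1×4096 + 15×256 + 10×16 + 11 → 0x1FAB (hexadecimal)
0x1FAB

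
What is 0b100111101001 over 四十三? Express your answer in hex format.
Convert 0b100111101001 (binary) → 2048 + 256 + 128 + 64 + 32 + 8 + 1 = 2537 (decimal)
Convert 四十三 (Chinese numeral) → 4×10 + 3 = 43 (decimal)
Compute 2537 ÷ 43 = 59
Convert 59 (decimal) → 59 = 3×16 + 11 → 0x3B (hexadecimal)
0x3B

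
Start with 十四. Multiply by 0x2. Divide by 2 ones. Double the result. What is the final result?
Convert 十四 (Chinese numeral) → 1×10 + 4 = 14 (decimal)
Start: 14
Convert 0x2 (hexadecimal) → 2 (decimal)
14 × 2 = 28
Convert 2 ones (place-value notation) → 2 (decimal)
28 ÷ 2 = 14
14 × 2 = 28
28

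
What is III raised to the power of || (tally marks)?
Convert III (Roman numeral) → 1 + 1 + 1 = 3 (decimal)
Convert || (tally marks) → 2 (decimal)
Compute 3 ^ 2 = 9
9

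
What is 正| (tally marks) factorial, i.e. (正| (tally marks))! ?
Convert 正| (tally marks) → 5 + 1 = 6 (decimal)
Compute 6! = 720
720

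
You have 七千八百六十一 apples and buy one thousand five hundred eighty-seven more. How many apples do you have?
Convert 七千八百六十一 (Chinese numeral) → 7×1000 + 8×100 + 6×10 + 1 = 7861 (decimal)
Convert one thousand five hundred eighty-seven (English words) → 1×1000 + 5×100 + 87 = 1587 (decimal)
Compute 7861 + 1587 = 9448
9448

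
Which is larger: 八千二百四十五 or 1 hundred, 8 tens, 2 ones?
Convert 八千二百四十五 (Chinese numeral) → 8×1000 + 2×100 + 4×10 + 5 = 8245 (decimal)
Convert 1 hundred, 8 tens, 2 ones (place-value notation) → 1×100 + 8×10 + 2 = 182 (decimal)
Compare 8245 vs 182: larger = 8245
8245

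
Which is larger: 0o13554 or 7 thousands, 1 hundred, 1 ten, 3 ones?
Convert 0o13554 (octal) → 1×4096 + 3×512 + 5×64 + 5×8 + 4 = 5996 (decimal)
Convert 7 thousands, 1 hundred, 1 ten, 3 ones (place-value notation) → 7×1000 + 1×100 + 1×10 + 3 = 7113 (decimal)
Compare 5996 vs 7113: larger = 7113
7113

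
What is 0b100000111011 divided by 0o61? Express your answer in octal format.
Convert 0b100000111011 (binary) → 2048 + 32 + 16 + 8 + 2 + 1 = 2107 (decimal)
Convert 0o61 (octal) → 6×8 + 1 = 49 (decimal)
Compute 2107 ÷ 49 = 43
Convert 43 (decimal) → 43 = 5×8 + 3 → 0o53 (octal)
0o53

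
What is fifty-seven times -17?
Convert fifty-seven (English words) → 57 (decimal)
Compute 57 × -17 = -969
-969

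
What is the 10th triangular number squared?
The 10th triangular number = 10×11/2 = 55
Compute 55² = 55 × 55 = 3025
3025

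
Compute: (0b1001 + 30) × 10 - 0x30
Convert 0b1001 (binary) → 8 + 1 = 9 (decimal)
Convert 0x30 (hexadecimal) → 3×16 = 48 (decimal)
Expression in decimal: (9 + 30) × 10 - 48
Parentheses first: 9 + 30 = 39
Multiply: 39 × 10 = 390
Subtract: 390 - 48 = 342
342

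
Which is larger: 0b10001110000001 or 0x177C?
Convert 0b10001110000001 (binary) → 8192 + 512 + 256 + 128 + 1 = 9089 (decimal)
Convert 0x177C (hexadecimal) → 1×4096 + 7×256 + 7×16 + 12 = 6012 (decimal)
Compare 9089 vs 6012: larger = 9089
9089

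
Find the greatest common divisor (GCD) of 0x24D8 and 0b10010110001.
Convert 0x24D8 (hexadecimal) → 2×4096 + 4×256 + 13×16 + 8 = 9432 (decimal)
Convert 0b10010110001 (binary) → 1024 + 128 + 32 + 16 + 1 = 1201 (decimal)
Compute gcd(9432, 1201) = 1
1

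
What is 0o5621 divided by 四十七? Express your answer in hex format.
Convert 0o5621 (octal) → 5×512 + 6×64 + 2×8 + 1 = 2961 (decimal)
Convert 四十七 (Chinese numeral) → 4×10 + 7 = 47 (decimal)
Compute 2961 ÷ 47 = 63
Convert 63 (decimal) → 63 = 3×16 + 15 → 0x3F (hexadecimal)
0x3F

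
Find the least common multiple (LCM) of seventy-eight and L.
Convert seventy-eight (English words) → 78 (decimal)
Convert L (Roman numeral) → 50 (decimal)
Compute lcm(78, 50) = 1950
1950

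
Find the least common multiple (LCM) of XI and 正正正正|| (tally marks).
Convert XI (Roman numeral) → 10 + 1 = 11 (decimal)
Convert 正正正正|| (tally marks) → 5 + 5 + 5 + 5 + 2 = 22 (decimal)
Compute lcm(11, 22) = 22
22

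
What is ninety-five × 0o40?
Convert ninety-five (English words) → 95 (decimal)
Convert 0o40 (octal) → 4×8 = 32 (decimal)
Compute 95 × 32 = 3040
3040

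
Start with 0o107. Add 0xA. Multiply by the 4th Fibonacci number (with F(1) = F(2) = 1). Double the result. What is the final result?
Convert 0o107 (octal) → 1×64 + 7 = 71 (decimal)
Start: 71
Convert 0xA (hexadecimal) → 10 (decimal)
71 + 10 = 81
Convert the 4th Fibonacci number (with F(1) = F(2) = 1) (Fibonacci index) → 1, 1, 2, 3 → 3 (decimal)
81 × 3 = 243
243 × 2 = 486
486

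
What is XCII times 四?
Convert XCII (Roman numeral) → 90 + 1 + 1 = 92 (decimal)
Convert 四 (Chinese numeral) → 4 (decimal)
Compute 92 × 4 = 368
368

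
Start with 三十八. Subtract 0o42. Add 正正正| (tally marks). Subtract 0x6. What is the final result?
Convert 三十八 (Chinese numeral) → 3×10 + 8 = 38 (decimal)
Start: 38
Convert 0o42 (octal) → 4×8 + 2 = 34 (decimal)
38 - 34 = 4
Convert 正正正| (tally marks) → 5 + 5 + 5 + 1 = 16 (decimal)
4 + 16 = 20
Convert 0x6 (hexadecimal) → 6 (decimal)
20 - 6 = 14
14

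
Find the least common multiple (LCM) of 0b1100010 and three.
Convert 0b1100010 (binary) → 64 + 32 + 2 = 98 (decimal)
Convert three (English words) → 3 (decimal)
Compute lcm(98, 3) = 294
294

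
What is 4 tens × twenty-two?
Convert 4 tens (place-value notation) → 4×10 = 40 (decimal)
Convert twenty-two (English words) → 22 (decimal)
Compute 40 × 22 = 880
880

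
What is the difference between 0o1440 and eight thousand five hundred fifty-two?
Convert 0o1440 (octal) → 1×512 + 4×64 + 4×8 = 800 (decimal)
Convert eight thousand five hundred fifty-two (English words) → 8×1000 + 5×100 + 52 = 8552 (decimal)
Difference: |800 - 8552| = 7752
7752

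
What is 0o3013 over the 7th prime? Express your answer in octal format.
Convert 0o3013 (octal) → 3×512 + 1×8 + 3 = 1547 (decimal)
Convert the 7th prime (prime index) → 17 (decimal)
Compute 1547 ÷ 17 = 91
Convert 91 (decimal) → 91 = 1×64 + 3×8 + 3 → 0o133 (octal)
0o133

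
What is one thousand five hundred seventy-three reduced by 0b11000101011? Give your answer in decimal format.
Convert one thousand five hundred seventy-three (English words) → 1×1000 + 5×100 + 73 = 1573 (decimal)
Convert 0b11000101011 (binary) → 1024 + 512 + 32 + 8 + 2 + 1 = 1579 (decimal)
Compute 1573 - 1579 = -6
-6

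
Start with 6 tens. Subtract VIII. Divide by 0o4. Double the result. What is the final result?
Convert 6 tens (place-value notation) → 6×10 = 60 (decimal)
Start: 60
Convert VIII (Roman numeral) → 5 + 1 + 1 + 1 = 8 (decimal)
60 - 8 = 52
Convert 0o4 (octal) → 4 (decimal)
52 ÷ 4 = 13
13 × 2 = 26
26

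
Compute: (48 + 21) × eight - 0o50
Convert eight (English words) → 8 (decimal)
Convert 0o50 (octal) → 5×8 = 40 (decimal)
Expression in decimal: (48 + 21) × 8 - 40
Parentheses first: 48 + 21 = 69
Multiply: 69 × 8 = 552
Subtract: 552 - 40 = 512
512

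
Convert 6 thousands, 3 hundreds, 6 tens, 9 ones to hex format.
Convert 6 thousands, 3 hundreds, 6 tens, 9 ones (place-value notation) → 6×1000 + 3×100 + 6×10 + 9 = 6369 (decimal)
Convert 6369 (decimal) → 6369 = 1×4096 + 8×256 + 14×16 + 1 → 0x18E1 (hexadecimal)
0x18E1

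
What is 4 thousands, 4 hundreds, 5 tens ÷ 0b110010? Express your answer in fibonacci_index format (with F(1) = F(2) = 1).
Convert 4 thousands, 4 hundreds, 5 tens (place-value notation) → 4×1000 + 4×100 + 5×10 = 4450 (decimal)
Convert 0b110010 (binary) → 32 + 16 + 2 = 50 (decimal)
Compute 4450 ÷ 50 = 89
Convert 89 (decimal) → 1, 1, 2, 3, 5, 8, 13, 21, 34, 55, 89 → the 11th Fibonacci number (Fibonacci index)
the 11th Fibonacci number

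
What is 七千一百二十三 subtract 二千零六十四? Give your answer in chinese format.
Convert 七千一百二十三 (Chinese numeral) → 7×1000 + 1×100 + 2×10 + 3 = 7123 (decimal)
Convert 二千零六十四 (Chinese numeral) → 2×1000 + 6×10 + 4 = 2064 (decimal)
Compute 7123 - 2064 = 5059
Convert 5059 (decimal) → 5059 = 5×1000 + 5×10 + 9 → 五千零五十九 (Chinese numeral)
五千零五十九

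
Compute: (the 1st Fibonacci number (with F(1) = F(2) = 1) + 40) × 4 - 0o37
Convert the 1st Fibonacci number (with F(1) = F(2) = 1) (Fibonacci index) → 1 (decimal)
Convert 0o37 (octal) → 3×8 + 7 = 31 (decimal)
Expression in decimal: (1 + 40) × 4 - 31
Parentheses first: 1 + 40 = 41
Multiply: 41 × 4 = 164
Subtract: 164 - 31 = 133
133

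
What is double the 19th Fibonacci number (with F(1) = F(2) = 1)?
The 19th Fibonacci number (with F(1) = F(2) = 1) = 4181
Compute 4181 × 2 = 8362
8362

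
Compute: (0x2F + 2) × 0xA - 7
Convert 0x2F (hexadecimal) → 2×16 + 15 = 47 (decimal)
Convert 0xA (hexadecimal) → 10 (decimal)
Expression in decimal: (47 + 2) × 10 - 7
Parentheses first: 47 + 2 = 49
Multiply: 49 × 10 = 490
Subtract: 490 - 7 = 483
483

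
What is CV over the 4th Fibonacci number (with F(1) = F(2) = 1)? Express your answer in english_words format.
Convert CV (Roman numeral) → 100 + 5 = 105 (decimal)
Convert the 4th Fibonacci number (with F(1) = F(2) = 1) (Fibonacci index) → 1, 1, 2, 3 → 3 (decimal)
Compute 105 ÷ 3 = 35
Convert 35 (decimal) → thirty-five (English words)
thirty-five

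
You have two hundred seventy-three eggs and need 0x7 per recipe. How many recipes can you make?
Convert two hundred seventy-three (English words) → 2×100 + 73 = 273 (decimal)
Convert 0x7 (hexadecimal) → 7 (decimal)
Compute 273 ÷ 7 = 39
39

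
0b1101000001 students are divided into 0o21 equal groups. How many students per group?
Convert 0b1101000001 (binary) → 512 + 256 + 64 + 1 = 833 (decimal)
Convert 0o21 (octal) → 2×8 + 1 = 17 (decimal)
Compute 833 ÷ 17 = 49
49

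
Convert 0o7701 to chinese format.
Convert 0o7701 (octal) → 7×512 + 7×64 + 1 = 4033 (decimal)
Convert 4033 (decimal) → 4033 = 4×1000 + 3×10 + 3 → 四千零三十三 (Chinese numeral)
四千零三十三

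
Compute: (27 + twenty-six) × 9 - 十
Convert twenty-six (English words) → 26 (decimal)
Convert 十 (Chinese numeral) → 1×10 = 10 (decimal)
Expression in decimal: (27 + 26) × 9 - 10
Parentheses first: 27 + 26 = 53
Multiply: 53 × 9 = 477
Subtract: 477 - 10 = 467
467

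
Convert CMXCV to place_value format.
Convert CMXCV (Roman numeral) → 900 + 90 + 5 = 995 (decimal)
Convert 995 (decimal) → 995 = 9×100 + 9×10 + 5 → 9 hundreds, 9 tens, 5 ones (place-value notation)
9 hundreds, 9 tens, 5 ones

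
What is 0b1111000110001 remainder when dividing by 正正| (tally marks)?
Convert 0b1111000110001 (binary) → 4096 + 2048 + 1024 + 512 + 32 + 16 + 1 = 7729 (decimal)
Convert 正正| (tally marks) → 5 + 5 + 1 = 11 (decimal)
Compute 7729 mod 11 = 7
7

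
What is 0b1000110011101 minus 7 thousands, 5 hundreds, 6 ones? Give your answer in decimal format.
Convert 0b1000110011101 (binary) → 4096 + 256 + 128 + 16 + 8 + 4 + 1 = 4509 (decimal)
Convert 7 thousands, 5 hundreds, 6 ones (place-value notation) → 7×1000 + 5×100 + 6 = 7506 (decimal)
Compute 4509 - 7506 = -2997
-2997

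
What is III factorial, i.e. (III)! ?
Convert III (Roman numeral) → 1 + 1 + 1 = 3 (decimal)
Compute 3! = 6
6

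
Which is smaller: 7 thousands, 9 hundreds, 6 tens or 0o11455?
Convert 7 thousands, 9 hundreds, 6 tens (place-value notation) → 7×1000 + 9×100 + 6×10 = 7960 (decimal)
Convert 0o11455 (octal) → 1×4096 + 1×512 + 4×64 + 5×8 + 5 = 4909 (decimal)
Compare 7960 vs 4909: smaller = 4909
4909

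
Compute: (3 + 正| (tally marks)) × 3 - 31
Convert 正| (tally marks) → 5 + 1 = 6 (decimal)
Expression in decimal: (3 + 6) × 3 - 31
Parentheses first: 3 + 6 = 9
Multiply: 9 × 3 = 27
Subtract: 27 - 31 = -4
-4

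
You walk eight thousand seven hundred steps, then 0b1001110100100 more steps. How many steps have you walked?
Convert eight thousand seven hundred (English words) → 8×1000 + 7×100 = 8700 (decimal)
Convert 0b1001110100100 (binary) → 4096 + 512 + 256 + 128 + 32 + 4 = 5028 (decimal)
Compute 8700 + 5028 = 13728
13728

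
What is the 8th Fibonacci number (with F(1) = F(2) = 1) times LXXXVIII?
Convert the 8th Fibonacci number (with F(1) = F(2) = 1) (Fibonacci index) → 1, 1, 2, 3, 5, 8, 13, 21 → 21 (decimal)
Convert LXXXVIII (Roman numeral) → 50 + 10 + 10 + 10 + 5 + 1 + 1 + 1 = 88 (decimal)
Compute 21 × 88 = 1848
1848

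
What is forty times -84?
Convert forty (English words) → 40 (decimal)
Compute 40 × -84 = -3360
-3360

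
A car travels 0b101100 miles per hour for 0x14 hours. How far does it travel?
Convert 0b101100 (binary) → 32 + 8 + 4 = 44 (decimal)
Convert 0x14 (hexadecimal) → 1×16 + 4 = 20 (decimal)
Compute 44 × 20 = 880
880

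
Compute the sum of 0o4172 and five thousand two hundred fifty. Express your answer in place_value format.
Convert 0o4172 (octal) → 4×512 + 1×64 + 7×8 + 2 = 2170 (decimal)
Convert five thousand two hundred fifty (English words) → 5×1000 + 2×100 + 50 = 5250 (decimal)
Compute 2170 + 5250 = 7420
Convert 7420 (decimal) → 7420 = 7×1000 + 4×100 + 2×10 → 7 thousands, 4 hundreds, 2 tens (place-value notation)
7 thousands, 4 hundreds, 2 tens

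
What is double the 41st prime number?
The 41st prime number = 179
Compute 179 × 2 = 358
358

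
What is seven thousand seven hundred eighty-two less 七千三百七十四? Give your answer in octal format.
Convert seven thousand seven hundred eighty-two (English words) → 7×1000 + 7×100 + 82 = 7782 (decimal)
Convert 七千三百七十四 (Chinese numeral) → 7×1000 + 3×100 + 7×10 + 4 = 7374 (decimal)
Compute 7782 - 7374 = 408
Convert 408 (decimal) → 408 = 6×64 + 3×8 → 0o630 (octal)
0o630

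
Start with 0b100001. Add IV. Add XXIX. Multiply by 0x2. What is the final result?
Convert 0b100001 (binary) → 32 + 1 = 33 (decimal)
Start: 33
Convert IV (Roman numeral) → 4 (decimal)
33 + 4 = 37
Convert XXIX (Roman numeral) → 10 + 10 + 9 = 29 (decimal)
37 + 29 = 66
Convert 0x2 (hexadecimal) → 2 (decimal)
66 × 2 = 132
132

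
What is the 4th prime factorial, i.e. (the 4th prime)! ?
Convert the 4th prime (prime index) → 7 (decimal)
Compute 7! = 5040
5040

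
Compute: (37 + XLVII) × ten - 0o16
Convert XLVII (Roman numeral) → 40 + 5 + 1 + 1 = 47 (decimal)
Convert ten (English words) → 10 (decimal)
Convert 0o16 (octal) → 1×8 + 6 = 14 (decimal)
Expression in decimal: (37 + 47) × 10 - 14
Parentheses first: 37 + 47 = 84
Multiply: 84 × 10 = 840
Subtract: 840 - 14 = 826
826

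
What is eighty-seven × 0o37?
Convert eighty-seven (English words) → 87 (decimal)
Convert 0o37 (octal) → 3×8 + 7 = 31 (decimal)
Compute 87 × 31 = 2697
2697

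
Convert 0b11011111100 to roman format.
Convert 0b11011111100 (binary) → 1024 + 512 + 128 + 64 + 32 + 16 + 8 + 4 = 1788 (decimal)
Convert 1788 (decimal) → 1788 = 1000 + 500 + 100 + 100 + 50 + 10 + 10 + 10 + 5 + 1 + 1 + 1 → MDCCLXXXVIII (Roman numeral)
MDCCLXXXVIII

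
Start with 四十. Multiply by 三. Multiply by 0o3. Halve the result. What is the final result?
Convert 四十 (Chinese numeral) → 4×10 = 40 (decimal)
Start: 40
Convert 三 (Chinese numeral) → 3 (decimal)
40 × 3 = 120
Convert 0o3 (octal) → 3 (decimal)
120 × 3 = 360
360 ÷ 2 = 180
180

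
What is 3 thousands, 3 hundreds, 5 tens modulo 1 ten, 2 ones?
Convert 3 thousands, 3 hundreds, 5 tens (place-value notation) → 3×1000 + 3×100 + 5×10 = 3350 (decimal)
Convert 1 ten, 2 ones (place-value notation) → 1×10 + 2 = 12 (decimal)
Compute 3350 mod 12 = 2
2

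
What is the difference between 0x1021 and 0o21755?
Convert 0x1021 (hexadecimal) → 1×4096 + 2×16 + 1 = 4129 (decimal)
Convert 0o21755 (octal) → 2×4096 + 1×512 + 7×64 + 5×8 + 5 = 9197 (decimal)
Difference: |4129 - 9197| = 5068
5068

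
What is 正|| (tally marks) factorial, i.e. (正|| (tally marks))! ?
Convert 正|| (tally marks) → 5 + 2 = 7 (decimal)
Compute 7! = 5040
5040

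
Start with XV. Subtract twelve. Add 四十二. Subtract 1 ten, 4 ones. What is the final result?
Convert XV (Roman numeral) → 10 + 5 = 15 (decimal)
Start: 15
Convert twelve (English words) → 12 (decimal)
15 - 12 = 3
Convert 四十二 (Chinese numeral) → 4×10 + 2 = 42 (decimal)
3 + 42 = 45
Convert 1 ten, 4 ones (place-value notation) → 1×10 + 4 = 14 (decimal)
45 - 14 = 31
31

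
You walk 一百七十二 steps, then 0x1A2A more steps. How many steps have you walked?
Convert 一百七十二 (Chinese numeral) → 1×100 + 7×10 + 2 = 172 (decimal)
Convert 0x1A2A (hexadecimal) → 1×4096 + 10×256 + 2×16 + 10 = 6698 (decimal)
Compute 172 + 6698 = 6870
6870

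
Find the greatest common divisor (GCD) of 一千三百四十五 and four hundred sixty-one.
Convert 一千三百四十五 (Chinese numeral) → 1×1000 + 3×100 + 4×10 + 5 = 1345 (decimal)
Convert four hundred sixty-one (English words) → 4×100 + 61 = 461 (decimal)
Compute gcd(1345, 461) = 1
1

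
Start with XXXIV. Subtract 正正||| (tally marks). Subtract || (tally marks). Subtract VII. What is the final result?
Convert XXXIV (Roman numeral) → 10 + 10 + 10 + 4 = 34 (decimal)
Start: 34
Convert 正正||| (tally marks) → 5 + 5 + 3 = 13 (decimal)
34 - 13 = 21
Convert || (tally marks) → 2 (decimal)
21 - 2 = 19
Convert VII (Roman numeral) → 5 + 1 + 1 = 7 (decimal)
19 - 7 = 12
12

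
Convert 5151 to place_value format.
Convert 5151 (decimal) → 5151 = 5×1000 + 1×100 + 5×10 + 1 → 5 thousands, 1 hundred, 5 tens, 1 one (place-value notation)
5 thousands, 1 hundred, 5 tens, 1 one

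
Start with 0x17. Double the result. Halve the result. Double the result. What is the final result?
Convert 0x17 (hexadecimal) → 1×16 + 7 = 23 (decimal)
Start: 23
23 × 2 = 46
46 ÷ 2 = 23
23 × 2 = 46
46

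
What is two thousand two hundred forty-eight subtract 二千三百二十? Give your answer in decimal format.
Convert two thousand two hundred forty-eight (English words) → 2×1000 + 2×100 + 48 = 2248 (decimal)
Convert 二千三百二十 (Chinese numeral) → 2×1000 + 3×100 + 2×10 = 2320 (decimal)
Compute 2248 - 2320 = -72
-72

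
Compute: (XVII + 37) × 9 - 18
Convert XVII (Roman numeral) → 10 + 5 + 1 + 1 = 17 (decimal)
Expression in decimal: (17 + 37) × 9 - 18
Parentheses first: 17 + 37 = 54
Multiply: 54 × 9 = 486
Subtract: 486 - 18 = 468
468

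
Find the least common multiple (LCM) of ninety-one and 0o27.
Convert ninety-one (English words) → 91 (decimal)
Convert 0o27 (octal) → 2×8 + 7 = 23 (decimal)
Compute lcm(91, 23) = 2093
2093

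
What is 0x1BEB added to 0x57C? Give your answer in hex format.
Convert 0x1BEB (hexadecimal) → 1×4096 + 11×256 + 14×16 + 11 = 7147 (decimal)
Convert 0x57C (hexadecimal) → 5×256 + 7×16 + 12 = 1404 (decimal)
Compute 7147 + 1404 = 8551
Convert 8551 (decimal) → 8551 = 2×4096 + 1×256 + 6×16 + 7 → 0x2167 (hexadecimal)
0x2167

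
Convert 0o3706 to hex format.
Convert 0o3706 (octal) → 3×512 + 7×64 + 6 = 1990 (decimal)
Convert 1990 (decimal) → 1990 = 7×256 + 12×16 + 6 → 0x7C6 (hexadecimal)
0x7C6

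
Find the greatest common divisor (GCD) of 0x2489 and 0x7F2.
Convert 0x2489 (hexadecimal) → 2×4096 + 4×256 + 8×16 + 9 = 9353 (decimal)
Convert 0x7F2 (hexadecimal) → 7×256 + 15×16 + 2 = 2034 (decimal)
Compute gcd(9353, 2034) = 1
1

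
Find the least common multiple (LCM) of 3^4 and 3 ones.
Convert 3^4 (power) → 81 (decimal)
Convert 3 ones (place-value notation) → 3 (decimal)
Compute lcm(81, 3) = 81
81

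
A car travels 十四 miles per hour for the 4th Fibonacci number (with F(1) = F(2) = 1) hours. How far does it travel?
Convert 十四 (Chinese numeral) → 1×10 + 4 = 14 (decimal)
Convert the 4th Fibonacci number (with F(1) = F(2) = 1) (Fibonacci index) → 1, 1, 2, 3 → 3 (decimal)
Compute 14 × 3 = 42
42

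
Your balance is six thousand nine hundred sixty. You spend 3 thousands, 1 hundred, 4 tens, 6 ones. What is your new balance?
Convert six thousand nine hundred sixty (English words) → 6×1000 + 9×100 + 60 = 6960 (decimal)
Convert 3 thousands, 1 hundred, 4 tens, 6 ones (place-value notation) → 3×1000 + 1×100 + 4×10 + 6 = 3146 (decimal)
Compute 6960 - 3146 = 3814
3814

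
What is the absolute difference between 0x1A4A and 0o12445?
Convert 0x1A4A (hexadecimal) → 1×4096 + 10×256 + 4×16 + 10 = 6730 (decimal)
Convert 0o12445 (octal) → 1×4096 + 2×512 + 4×64 + 4×8 + 5 = 5413 (decimal)
Compute |6730 - 5413| = 1317
1317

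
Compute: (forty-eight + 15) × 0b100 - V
Convert forty-eight (English words) → 48 (decimal)
Convert 0b100 (binary) → 4 (decimal)
Convert V (Roman numeral) → 5 (decimal)
Expression in decimal: (48 + 15) × 4 - 5
Parentheses first: 48 + 15 = 63
Multiply: 63 × 4 = 252
Subtract: 252 - 5 = 247
247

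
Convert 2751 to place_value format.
Convert 2751 (decimal) → 2751 = 2×1000 + 7×100 + 5×10 + 1 → 2 thousands, 7 hundreds, 5 tens, 1 one (place-value notation)
2 thousands, 7 hundreds, 5 tens, 1 one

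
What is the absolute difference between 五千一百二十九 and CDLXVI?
Convert 五千一百二十九 (Chinese numeral) → 5×1000 + 1×100 + 2×10 + 9 = 5129 (decimal)
Convert CDLXVI (Roman numeral) → 400 + 50 + 10 + 5 + 1 = 466 (decimal)
Compute |5129 - 466| = 4663
4663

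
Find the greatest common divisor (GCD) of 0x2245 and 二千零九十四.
Convert 0x2245 (hexadecimal) → 2×4096 + 2×256 + 4×16 + 5 = 8773 (decimal)
Convert 二千零九十四 (Chinese numeral) → 2×1000 + 9×10 + 4 = 2094 (decimal)
Compute gcd(8773, 2094) = 1
1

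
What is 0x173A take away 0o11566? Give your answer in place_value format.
Convert 0x173A (hexadecimal) → 1×4096 + 7×256 + 3×16 + 10 = 5946 (decimal)
Convert 0o11566 (octal) → 1×4096 + 1×512 + 5×64 + 6×8 + 6 = 4982 (decimal)
Compute 5946 - 4982 = 964
Convert 964 (decimal) → 964 = 9×100 + 6×10 + 4 → 9 hundreds, 6 tens, 4 ones (place-value notation)
9 hundreds, 6 tens, 4 ones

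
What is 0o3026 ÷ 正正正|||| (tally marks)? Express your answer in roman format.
Convert 0o3026 (octal) → 3×512 + 2×8 + 6 = 1558 (decimal)
Convert 正正正|||| (tally marks) → 5 + 5 + 5 + 4 = 19 (decimal)
Compute 1558 ÷ 19 = 82
Convert 82 (decimal) → 82 = 50 + 10 + 10 + 10 + 1 + 1 → LXXXII (Roman numeral)
LXXXII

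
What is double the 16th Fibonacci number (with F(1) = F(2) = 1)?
The 16th Fibonacci number (with F(1) = F(2) = 1) = 987
Compute 987 × 2 = 1974
1974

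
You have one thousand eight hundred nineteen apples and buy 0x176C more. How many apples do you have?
Convert one thousand eight hundred nineteen (English words) → 1×1000 + 8×100 + 19 = 1819 (decimal)
Convert 0x176C (hexadecimal) → 1×4096 + 7×256 + 6×16 + 12 = 5996 (decimal)
Compute 1819 + 5996 = 7815
7815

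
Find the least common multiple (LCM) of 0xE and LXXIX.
Convert 0xE (hexadecimal) → 14 (decimal)
Convert LXXIX (Roman numeral) → 50 + 10 + 10 + 9 = 79 (decimal)
Compute lcm(14, 79) = 1106
1106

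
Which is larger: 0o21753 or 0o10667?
Convert 0o21753 (octal) → 2×4096 + 1×512 + 7×64 + 5×8 + 3 = 9195 (decimal)
Convert 0o10667 (octal) → 1×4096 + 6×64 + 6×8 + 7 = 4535 (decimal)
Compare 9195 vs 4535: larger = 9195
9195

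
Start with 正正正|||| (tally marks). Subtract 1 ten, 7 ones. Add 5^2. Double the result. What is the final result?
Convert 正正正|||| (tally marks) → 5 + 5 + 5 + 4 = 19 (decimal)
Start: 19
Convert 1 ten, 7 ones (place-value notation) → 1×10 + 7 = 17 (decimal)
19 - 17 = 2
Convert 5^2 (power) → 25 (decimal)
2 + 25 = 27
27 × 2 = 54
54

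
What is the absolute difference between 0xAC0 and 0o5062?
Convert 0xAC0 (hexadecimal) → 10×256 + 12×16 = 2752 (decimal)
Convert 0o5062 (octal) → 5×512 + 6×8 + 2 = 2610 (decimal)
Compute |2752 - 2610| = 142
142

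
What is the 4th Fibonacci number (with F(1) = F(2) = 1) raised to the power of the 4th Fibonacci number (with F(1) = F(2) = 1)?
Convert the 4th Fibonacci number (with F(1) = F(2) = 1) (Fibonacci index) → 1, 1, 2, 3 → 3 (decimal)
Convert the 4th Fibonacci number (with F(1) = F(2) = 1) (Fibonacci index) → 1, 1, 2, 3 → 3 (decimal)
Compute 3 ^ 3 = 27
27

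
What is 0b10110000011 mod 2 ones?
Convert 0b10110000011 (binary) → 1024 + 256 + 128 + 2 + 1 = 1411 (decimal)
Convert 2 ones (place-value notation) → 2 (decimal)
Compute 1411 mod 2 = 1
1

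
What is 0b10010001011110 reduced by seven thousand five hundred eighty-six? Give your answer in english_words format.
Convert 0b10010001011110 (binary) → 8192 + 1024 + 64 + 16 + 8 + 4 + 2 = 9310 (decimal)
Convert seven thousand five hundred eighty-six (English words) → 7×1000 + 5×100 + 86 = 7586 (decimal)
Compute 9310 - 7586 = 1724
Convert 1724 (decimal) → 1724 = 1×1000 + 7×100 + 24 → one thousand seven hundred twenty-four (English words)
one thousand seven hundred twenty-four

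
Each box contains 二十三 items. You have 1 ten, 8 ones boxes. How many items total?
Convert 二十三 (Chinese numeral) → 2×10 + 3 = 23 (decimal)
Convert 1 ten, 8 ones (place-value notation) → 1×10 + 8 = 18 (decimal)
Compute 23 × 18 = 414
414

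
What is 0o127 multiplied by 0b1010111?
Convert 0o127 (octal) → 1×64 + 2×8 + 7 = 87 (decimal)
Convert 0b1010111 (binary) → 64 + 16 + 4 + 2 + 1 = 87 (decimal)
Compute 87 × 87 = 7569
7569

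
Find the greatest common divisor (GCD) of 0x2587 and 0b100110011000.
Convert 0x2587 (hexadecimal) → 2×4096 + 5×256 + 8×16 + 7 = 9607 (decimal)
Convert 0b100110011000 (binary) → 2048 + 256 + 128 + 16 + 8 = 2456 (decimal)
Compute gcd(9607, 2456) = 1
1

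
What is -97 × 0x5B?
Convert 0x5B (hexadecimal) → 5×16 + 11 = 91 (decimal)
Compute -97 × 91 = -8827
-8827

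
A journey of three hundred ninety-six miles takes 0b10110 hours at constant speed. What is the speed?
Convert three hundred ninety-six (English words) → 3×100 + 96 = 396 (decimal)
Convert 0b10110 (binary) → 16 + 4 + 2 = 22 (decimal)
Compute 396 ÷ 22 = 18
18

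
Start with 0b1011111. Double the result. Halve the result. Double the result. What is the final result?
Convert 0b1011111 (binary) → 64 + 16 + 8 + 4 + 2 + 1 = 95 (decimal)
Start: 95
95 × 2 = 190
190 ÷ 2 = 95
95 × 2 = 190
190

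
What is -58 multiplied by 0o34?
Convert 0o34 (octal) → 3×8 + 4 = 28 (decimal)
Compute -58 × 28 = -1624
-1624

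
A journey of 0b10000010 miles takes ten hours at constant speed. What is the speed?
Convert 0b10000010 (binary) → 128 + 2 = 130 (decimal)
Convert ten (English words) → 10 (decimal)
Compute 130 ÷ 10 = 13
13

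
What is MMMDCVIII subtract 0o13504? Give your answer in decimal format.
Convert MMMDCVIII (Roman numeral) → 1000 + 1000 + 1000 + 500 + 100 + 5 + 1 + 1 + 1 = 3608 (decimal)
Convert 0o13504 (octal) → 1×4096 + 3×512 + 5×64 + 4 = 5956 (decimal)
Compute 3608 - 5956 = -2348
-2348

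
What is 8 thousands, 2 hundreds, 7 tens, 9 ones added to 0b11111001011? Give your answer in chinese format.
Convert 8 thousands, 2 hundreds, 7 tens, 9 ones (place-value notation) → 8×1000 + 2×100 + 7×10 + 9 = 8279 (decimal)
Convert 0b11111001011 (binary) → 1024 + 512 + 256 + 128 + 64 + 8 + 2 + 1 = 1995 (decimal)
Compute 8279 + 1995 = 10274
Convert 10274 (decimal) → 10274 = 1×10000 + 2×100 + 7×10 + 4 → 一万零二百七十四 (Chinese numeral)
一万零二百七十四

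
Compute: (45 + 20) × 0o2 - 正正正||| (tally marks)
Convert 0o2 (octal) → 2 (decimal)
Convert 正正正||| (tally marks) → 5 + 5 + 5 + 3 = 18 (decimal)
Expression in decimal: (45 + 20) × 2 - 18
Parentheses first: 45 + 20 = 65
Multiply: 65 × 2 = 130
Subtract: 130 - 18 = 112
112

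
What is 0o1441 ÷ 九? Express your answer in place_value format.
Convert 0o1441 (octal) → 1×512 + 4×64 + 4×8 + 1 = 801 (decimal)
Convert 九 (Chinese numeral) → 9 (decimal)
Compute 801 ÷ 9 = 89
Convert 89 (decimal) → 89 = 8×10 + 9 → 8 tens, 9 ones (place-value notation)
8 tens, 9 ones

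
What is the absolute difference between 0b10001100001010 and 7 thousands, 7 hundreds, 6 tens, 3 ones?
Convert 0b10001100001010 (binary) → 8192 + 512 + 256 + 8 + 2 = 8970 (decimal)
Convert 7 thousands, 7 hundreds, 6 tens, 3 ones (place-value notation) → 7×1000 + 7×100 + 6×10 + 3 = 7763 (decimal)
Compute |8970 - 7763| = 1207
1207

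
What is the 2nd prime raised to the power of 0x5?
Convert the 2nd prime (prime index) → 3 (decimal)
Convert 0x5 (hexadecimal) → 5 (decimal)
Compute 3 ^ 5 = 243
243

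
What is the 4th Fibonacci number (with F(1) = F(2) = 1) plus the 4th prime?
The 4th Fibonacci number (with F(1) = F(2) = 1): 1, 1, 2, 3 → 3
Convert the 4th prime (prime index) → 7 (decimal)
Compute 3 + 7 = 10
10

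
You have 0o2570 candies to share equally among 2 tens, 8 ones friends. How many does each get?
Convert 0o2570 (octal) → 2×512 + 5×64 + 7×8 = 1400 (decimal)
Convert 2 tens, 8 ones (place-value notation) → 2×10 + 8 = 28 (decimal)
Compute 1400 ÷ 28 = 50
50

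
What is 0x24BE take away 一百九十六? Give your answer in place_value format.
Convert 0x24BE (hexadecimal) → 2×4096 + 4×256 + 11×16 + 14 = 9406 (decimal)
Convert 一百九十六 (Chinese numeral) → 1×100 + 9×10 + 6 = 196 (decimal)
Compute 9406 - 196 = 9210
Convert 9210 (decimal) → 9210 = 9×1000 + 2×100 + 1×10 → 9 thousands, 2 hundreds, 1 ten (place-value notation)
9 thousands, 2 hundreds, 1 ten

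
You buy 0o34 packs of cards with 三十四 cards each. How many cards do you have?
Convert 三十四 (Chinese numeral) → 3×10 + 4 = 34 (decimal)
Convert 0o34 (octal) → 3×8 + 4 = 28 (decimal)
Compute 34 × 28 = 952
952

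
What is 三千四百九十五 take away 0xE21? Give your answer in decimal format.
Convert 三千四百九十五 (Chinese numeral) → 3×1000 + 4×100 + 9×10 + 5 = 3495 (decimal)
Convert 0xE21 (hexadecimal) → 14×256 + 2×16 + 1 = 3617 (decimal)
Compute 3495 - 3617 = -122
-122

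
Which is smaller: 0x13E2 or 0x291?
Convert 0x13E2 (hexadecimal) → 1×4096 + 3×256 + 14×16 + 2 = 5090 (decimal)
Convert 0x291 (hexadecimal) → 2×256 + 9×16 + 1 = 657 (decimal)
Compare 5090 vs 657: smaller = 657
657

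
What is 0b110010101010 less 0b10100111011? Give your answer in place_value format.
Convert 0b110010101010 (binary) → 2048 + 1024 + 128 + 32 + 8 + 2 = 3242 (decimal)
Convert 0b10100111011 (binary) → 1024 + 256 + 32 + 16 + 8 + 2 + 1 = 1339 (decimal)
Compute 3242 - 1339 = 1903
Convert 1903 (decimal) → 1903 = 1×1000 + 9×100 + 3 → 1 thousand, 9 hundreds, 3 ones (place-value notation)
1 thousand, 9 hundreds, 3 ones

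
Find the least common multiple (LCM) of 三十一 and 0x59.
Convert 三十一 (Chinese numeral) → 3×10 + 1 = 31 (decimal)
Convert 0x59 (hexadecimal) → 5×16 + 9 = 89 (decimal)
Compute lcm(31, 89) = 2759
2759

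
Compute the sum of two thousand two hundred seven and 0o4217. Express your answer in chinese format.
Convert two thousand two hundred seven (English words) → 2×1000 + 2×100 + 7 = 2207 (decimal)
Convert 0o4217 (octal) → 4×512 + 2×64 + 1×8 + 7 = 2191 (decimal)
Compute 2207 + 2191 = 4398
Convert 4398 (decimal) → 4398 = 4×1000 + 3×100 + 9×10 + 8 → 四千三百九十八 (Chinese numeral)
四千三百九十八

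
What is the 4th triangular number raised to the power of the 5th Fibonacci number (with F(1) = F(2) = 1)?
Convert the 4th triangular number (triangular index) → 4×5/2 = 10 (decimal)
Convert the 5th Fibonacci number (with F(1) = F(2) = 1) (Fibonacci index) → 1, 1, 2, 3, 5 → 5 (decimal)
Compute 10 ^ 5 = 100000
100000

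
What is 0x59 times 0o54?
Convert 0x59 (hexadecimal) → 5×16 + 9 = 89 (decimal)
Convert 0o54 (octal) → 5×8 + 4 = 44 (decimal)
Compute 89 × 44 = 3916
3916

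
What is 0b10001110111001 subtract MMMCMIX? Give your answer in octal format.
Convert 0b10001110111001 (binary) → 8192 + 512 + 256 + 128 + 32 + 16 + 8 + 1 = 9145 (decimal)
Convert MMMCMIX (Roman numeral) → 1000 + 1000 + 1000 + 900 + 9 = 3909 (decimal)
Compute 9145 - 3909 = 5236
Convert 5236 (decimal) → 5236 = 1×4096 + 2×512 + 1×64 + 6×8 + 4 → 0o12164 (octal)
0o12164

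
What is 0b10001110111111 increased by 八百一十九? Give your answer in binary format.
Convert 0b10001110111111 (binary) → 8192 + 512 + 256 + 128 + 32 + 16 + 8 + 4 + 2 + 1 = 9151 (decimal)
Convert 八百一十九 (Chinese numeral) → 8×100 + 1×10 + 9 = 819 (decimal)
Compute 9151 + 819 = 9970
Convert 9970 (decimal) → 9970 = 8192 + 1024 + 512 + 128 + 64 + 32 + 16 + 2 → 0b10011011110010 (binary)
0b10011011110010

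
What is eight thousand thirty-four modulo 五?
Convert eight thousand thirty-four (English words) → 8×1000 + 34 = 8034 (decimal)
Convert 五 (Chinese numeral) → 5 (decimal)
Compute 8034 mod 5 = 4
4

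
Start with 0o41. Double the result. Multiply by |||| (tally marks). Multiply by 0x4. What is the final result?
Convert 0o41 (octal) → 4×8 + 1 = 33 (decimal)
Start: 33
33 × 2 = 66
Convert |||| (tally marks) → 4 (decimal)
66 × 4 = 264
Convert 0x4 (hexadecimal) → 4 (decimal)
264 × 4 = 1056
1056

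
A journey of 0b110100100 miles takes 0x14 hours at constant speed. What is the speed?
Convert 0b110100100 (binary) → 256 + 128 + 32 + 4 = 420 (decimal)
Convert 0x14 (hexadecimal) → 1×16 + 4 = 20 (decimal)
Compute 420 ÷ 20 = 21
21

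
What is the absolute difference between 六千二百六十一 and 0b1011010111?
Convert 六千二百六十一 (Chinese numeral) → 6×1000 + 2×100 + 6×10 + 1 = 6261 (decimal)
Convert 0b1011010111 (binary) → 512 + 128 + 64 + 16 + 4 + 2 + 1 = 727 (decimal)
Compute |6261 - 727| = 5534
5534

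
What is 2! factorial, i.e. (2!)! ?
Convert 2! (factorial) → 2 (decimal)
Compute 2! = 2
2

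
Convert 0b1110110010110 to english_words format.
Convert 0b1110110010110 (binary) → 4096 + 2048 + 1024 + 256 + 128 + 16 + 4 + 2 = 7574 (decimal)
Convert 7574 (decimal) → 7574 = 7×1000 + 5×100 + 74 → seven thousand five hundred seventy-four (English words)
seven thousand five hundred seventy-four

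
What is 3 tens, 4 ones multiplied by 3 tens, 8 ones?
Convert 3 tens, 4 ones (place-value notation) → 3×10 + 4 = 34 (decimal)
Convert 3 tens, 8 ones (place-value notation) → 3×10 + 8 = 38 (decimal)
Compute 34 × 38 = 1292
1292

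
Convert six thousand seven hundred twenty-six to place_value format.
Convert six thousand seven hundred twenty-six (English words) → 6×1000 + 7×100 + 26 = 6726 (decimal)
Convert 6726 (decimal) → 6726 = 6×1000 + 7×100 + 2×10 + 6 → 6 thousands, 7 hundreds, 2 tens, 6 ones (place-value notation)
6 thousands, 7 hundreds, 2 tens, 6 ones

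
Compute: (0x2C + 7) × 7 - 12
Convert 0x2C (hexadecimal) → 2×16 + 12 = 44 (decimal)
Expression in decimal: (44 + 7) × 7 - 12
Parentheses first: 44 + 7 = 51
Multiply: 51 × 7 = 357
Subtract: 357 - 12 = 345
345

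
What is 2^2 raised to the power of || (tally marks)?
Convert 2^2 (power) → 4 (decimal)
Convert || (tally marks) → 2 (decimal)
Compute 4 ^ 2 = 16
16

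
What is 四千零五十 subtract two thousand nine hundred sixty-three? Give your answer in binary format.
Convert 四千零五十 (Chinese numeral) → 4×1000 + 5×10 = 4050 (decimal)
Convert two thousand nine hundred sixty-three (English words) → 2×1000 + 9×100 + 63 = 2963 (decimal)
Compute 4050 - 2963 = 1087
Convert 1087 (decimal) → 1087 = 1024 + 32 + 16 + 8 + 4 + 2 + 1 → 0b10000111111 (binary)
0b10000111111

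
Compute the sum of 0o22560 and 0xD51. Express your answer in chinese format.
Convert 0o22560 (octal) → 2×4096 + 2×512 + 5×64 + 6×8 = 9584 (decimal)
Convert 0xD51 (hexadecimal) → 13×256 + 5×16 + 1 = 3409 (decimal)
Compute 9584 + 3409 = 12993
Convert 12993 (decimal) → 12993 = 1×10000 + 2×1000 + 9×100 + 9×10 + 3 → 一万二千九百九十三 (Chinese numeral)
一万二千九百九十三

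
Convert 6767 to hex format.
Convert 6767 (decimal) → 6767 = 1×4096 + 10×256 + 6×16 + 15 → 0x1A6F (hexadecimal)
0x1A6F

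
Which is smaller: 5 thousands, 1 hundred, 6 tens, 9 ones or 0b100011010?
Convert 5 thousands, 1 hundred, 6 tens, 9 ones (place-value notation) → 5×1000 + 1×100 + 6×10 + 9 = 5169 (decimal)
Convert 0b100011010 (binary) → 256 + 16 + 8 + 2 = 282 (decimal)
Compare 5169 vs 282: smaller = 282
282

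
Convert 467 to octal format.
Convert 467 (decimal) → 467 = 7×64 + 2×8 + 3 → 0o723 (octal)
0o723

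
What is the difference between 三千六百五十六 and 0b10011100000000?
Convert 三千六百五十六 (Chinese numeral) → 3×1000 + 6×100 + 5×10 + 6 = 3656 (decimal)
Convert 0b10011100000000 (binary) → 8192 + 1024 + 512 + 256 = 9984 (decimal)
Difference: |3656 - 9984| = 6328
6328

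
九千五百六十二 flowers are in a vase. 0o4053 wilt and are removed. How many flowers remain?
Convert 九千五百六十二 (Chinese numeral) → 9×1000 + 5×100 + 6×10 + 2 = 9562 (decimal)
Convert 0o4053 (octal) → 4×512 + 5×8 + 3 = 2091 (decimal)
Compute 9562 - 2091 = 7471
7471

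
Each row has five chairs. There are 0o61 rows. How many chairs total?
Convert five (English words) → 5 (decimal)
Convert 0o61 (octal) → 6×8 + 1 = 49 (decimal)
Compute 5 × 49 = 245
245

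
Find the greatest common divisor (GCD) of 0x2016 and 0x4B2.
Convert 0x2016 (hexadecimal) → 2×4096 + 1×16 + 6 = 8214 (decimal)
Convert 0x4B2 (hexadecimal) → 4×256 + 11×16 + 2 = 1202 (decimal)
Compute gcd(8214, 1202) = 2
2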